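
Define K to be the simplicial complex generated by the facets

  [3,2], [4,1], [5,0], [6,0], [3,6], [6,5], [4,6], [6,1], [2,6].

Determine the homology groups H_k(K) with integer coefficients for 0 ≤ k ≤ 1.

K has 7 vertices, 9 edges.
rank ∂_0 = 0, rank ∂_1 = 6 ⇒ b_0 = 7 − 0 − 6 = 1; all invariant factors of ∂_1 are 1 so no torsion. So H_0 ≅ Z.
rank ∂_1 = 6, rank ∂_2 = 0 ⇒ b_1 = 9 − 6 − 0 = 3. So H_1 ≅ Z^3.

H_0 ≅ Z,  H_1 ≅ Z^3.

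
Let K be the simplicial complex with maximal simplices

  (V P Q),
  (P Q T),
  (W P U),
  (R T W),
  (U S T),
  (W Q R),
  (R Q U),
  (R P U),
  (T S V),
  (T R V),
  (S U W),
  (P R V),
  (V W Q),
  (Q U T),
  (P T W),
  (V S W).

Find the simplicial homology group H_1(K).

Order the vertices as P < Q < R < S < T < U < V < W. Listing each simplex with vertices in this order, K has dimension 2 with simplices:

  0-simplices (8): P, Q, R, S, T, U, V, W
  1-simplices (24): PQ, PR, PT, PU, PV, PW, QR, QT, QU, QV, QW, RT, RU, RV, RW, ST, SU, SV, SW, TU, TV, TW, UW, VW
  2-simplices (16): PQT, PQV, PRU, PRV, PTW, PUW, QRU, QRW, QTU, QVW, RTV, RTW, STU, STV, SUW, SVW

so the chain groups are C_0 ≅ Z^8, C_1 ≅ Z^24, C_2 ≅ Z^16.

Boundary ∂_1: C_1 → C_0 sends each edge [p,q] (with p < q) to q − p. For instance
  ∂RU = U − R.
As a 8×24 matrix over Z this has rank 7, with invariant factors (1,1,1,1,1,1,1).

∂_2: C_2 → C_1 sends each 2-simplex [p,q,r] to [q,r] − [p,r] + [p,q]. For instance
  ∂QVW = VW − QW + QV,
  ∂PUW = UW − PW + PU.
The 24×16 boundary matrix has rank 15 and Smith normal form diag(1,1,1,1,1,1,1,1,1,1,1,1,1,1,1).

Reading off H_k = ker ∂_k / im ∂_{k+1}:

  H_1: rank ker ∂_1 − rank ∂_2 = (24 − 7) − 15 = 2, and the invariant factors of ∂_2 are all 1, so H_1 ≅ Z^2.

(K is a triangulation of the torus T^2.)

H_1 ≅ Z^2.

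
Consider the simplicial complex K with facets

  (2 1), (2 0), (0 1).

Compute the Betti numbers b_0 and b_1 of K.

We work with the vertex ordering 0 < 1 < 2. The simplices of K, each written with vertices in increasing order, are:

  0-simplices (3): [0], [1], [2]
  1-simplices (3): [0,1], [0,2], [1,2]

giving chain groups C_0 ≅ Z^3, C_1 ≅ Z^3.

Boundary ∂_1: C_1 → C_0 sends each edge [p,q] (with p < q) to q − p.
This gives a 3×3 integer matrix of rank 2; reducing to Smith normal form yields diagonal entries (1,1).

Now H_k = ker ∂_k / im ∂_{k+1}, so:

  H_0: rank C_0 − rank ∂_1 = 3 − 2 = 1, and the invariant factors of ∂_1 are all 1, so H_0 = Z.
  H_1: rank ker ∂_1 − rank ∂_2 = (3 − 2) − 0 = 1, and there is no ∂_2, so H_1 = Z.

As a check, the Euler characteristic is 3 − 3 = 0, which agrees with 1 − 1 = 0.
(K is a triangulation of the circle S^1.)

Hence the Betti numbers are b_0 = 1, b_1 = 1.

b_0 = 1, b_1 = 1.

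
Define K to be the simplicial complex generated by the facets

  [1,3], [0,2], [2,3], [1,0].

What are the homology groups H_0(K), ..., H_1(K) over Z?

K has 4 vertices, 4 edges.
rank ∂_0 = 0, rank ∂_1 = 3 ⇒ b_0 = 4 − 0 − 3 = 1; all invariant factors of ∂_1 are 1 so no torsion. So H_0 = Z.
rank ∂_1 = 3, rank ∂_2 = 0 ⇒ b_1 = 4 − 3 − 0 = 1. So H_1 = Z.

H_0 ≅ Z,  H_1 ≅ Z.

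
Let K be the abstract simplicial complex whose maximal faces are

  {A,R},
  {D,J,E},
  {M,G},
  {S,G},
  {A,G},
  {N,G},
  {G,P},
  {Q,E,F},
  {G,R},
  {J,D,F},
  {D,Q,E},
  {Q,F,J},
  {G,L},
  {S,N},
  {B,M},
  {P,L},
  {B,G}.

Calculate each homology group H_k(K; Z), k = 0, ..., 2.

Take the total order A < B < D < E < F < G < J < L < M < N < P < Q < R < S on the vertex set. Then K (dimension 2) consists of the simplices:

  0-simplices (14): A, B, D, E, F, G, J, L, M, N, P, Q, R, S
  1-simplices (22): AG, AR, BG, BM, DE, DF, DJ, DQ, EF, EJ, EQ, FJ, FQ, GL, GM, GN, GP, GR, GS, JQ, LP, NS
  2-simplices (5): DEJ, DEQ, DFJ, EFQ, FJQ

so the chain groups are C_0 ≅ Z^14, C_1 ≅ Z^22, C_2 ≅ Z^5.

Boundary ∂_1: C_1 → C_0 is given by ∂[p,q] = [q] − [p]. For instance
  ∂GS = S − G.
As a 14×22 matrix over Z this has rank 12, with invariant factors (1,1,1,1,1,1,1,1,1,1,1,1).

The boundary map ∂_2: C_2 → C_1 acts by ∂[p,q,r] = [q,r] − [p,r] + [p,q]. For instance
  ∂DEQ = EQ − DQ + DE,
  ∂EFQ = FQ − EQ + EF.
This gives a 22×5 integer matrix of rank 5; reducing to Smith normal form yields diagonal entries (1,1,1,1,1).

Reading off H_k = ker ∂_k / im ∂_{k+1}:

  H_0: rank C_0 − rank ∂_1 = 14 − 12 = 2, and the invariant factors of ∂_1 are all 1, so H_0 ≅ Z^2.
  H_1: rank ker ∂_1 − rank ∂_2 = (22 − 12) − 5 = 5, and the invariant factors of ∂_2 are all 1, so H_1 ≅ Z^5.
  H_2: rank ker ∂_2 − rank ∂_3 = (5 − 5) − 0 = 0, and there is no ∂_3, so H_2 ≅ 0.

(K is a triangulation of the disjoint union of the Möbius band and a wedge of 4 circles.)

H_0 ≅ Z^2,  H_1 ≅ Z^5,  H_2 = 0.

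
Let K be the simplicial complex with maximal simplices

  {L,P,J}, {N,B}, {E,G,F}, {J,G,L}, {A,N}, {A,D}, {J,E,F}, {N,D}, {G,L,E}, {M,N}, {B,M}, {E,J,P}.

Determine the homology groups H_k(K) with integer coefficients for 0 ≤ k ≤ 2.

H_0 ≅ Z^2,  H_1 ≅ Z^3,  H_2 = 0.

Take the total order A < B < D < E < F < G < J < L < M < N < P on the vertex set. Then K (dimension 2) consists of the simplices:

  0-simplices (11): A, B, D, E, F, G, J, L, M, N, P
  1-simplices (18): AD, AN, BM, BN, DN, EF, EG, EJ, EL, EP, FG, FJ, GJ, GL, JL, JP, LP, MN
  2-simplices (6): EFG, EFJ, EGL, EJP, GJL, JLP

giving chain groups C_0 ≅ Z^11, C_1 ≅ Z^18, C_2 ≅ Z^6.

Boundary ∂_1: C_1 → C_0 is given by ∂[p,q] = [q] − [p]. For instance
  ∂EF = F − E.
As a 11×18 matrix over Z this has rank 9, with invariant factors (1,1,1,1,1,1,1,1,1).

Boundary ∂_2: C_2 → C_1 maps a triangle to the signed sum of its edges. For instance
  ∂EGL = GL − EL + EG,
  ∂EFJ = FJ − EJ + EF.
The resulting 18×6 matrix has rank 6, and its Smith normal form has invariant factors (1,1,1,1,1,1).

Reading off H_k = ker ∂_k / im ∂_{k+1}:

  H_0: rank C_0 − rank ∂_1 = 11 − 9 = 2, and the invariant factors of ∂_1 are all 1, so H_0 = Z^2.
  H_1: rank ker ∂_1 − rank ∂_2 = (18 − 9) − 6 = 3, and the invariant factors of ∂_2 are all 1, so H_1 = Z^3.
  H_2: rank ker ∂_2 − rank ∂_3 = (6 − 6) − 0 = 0, and there is no ∂_3, so H_2 = 0.

As a check, the Euler characteristic is 11 − 18 + 6 = -1, which agrees with 2 − 3 + 0 = -1.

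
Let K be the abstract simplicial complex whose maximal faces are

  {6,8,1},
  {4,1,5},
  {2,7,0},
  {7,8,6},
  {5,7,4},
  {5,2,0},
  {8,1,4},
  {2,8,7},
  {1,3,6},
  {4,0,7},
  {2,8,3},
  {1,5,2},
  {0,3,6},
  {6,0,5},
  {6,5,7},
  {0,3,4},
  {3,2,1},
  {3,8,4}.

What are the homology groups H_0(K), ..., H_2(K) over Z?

H_0 ≅ Z,  H_1 ≅ Z ⊕ Z/2Z,  H_2 = 0.

Take the total order 0 < 1 < 2 < 3 < 4 < 5 < 6 < 7 < 8 on the vertex set. Then K (dimension 2) consists of the simplices:

  0-simplices (9): [0], [1], [2], [3], [4], [5], [6], [7], [8]
  1-simplices (27): (27 of them)
  2-simplices (18): [0,2,5], [0,2,7], [0,3,4], [0,3,6], [0,4,7], [0,5,6], [1,2,3], [1,2,5], [1,3,6], [1,4,5], [1,4,8], [1,6,8], [2,3,8], [2,7,8], [3,4,8], [4,5,7], [5,6,7], [6,7,8]

Hence C_0 ≅ Z^9, C_1 ≅ Z^27, C_2 ≅ Z^18.

The boundary map ∂_1: C_1 → C_0 sends each edge [p,q] (with p < q) to q − p. For instance
  ∂[2,8] = [8] − [2].
The resulting 9×27 matrix has rank 8, and its Smith normal form has invariant factors (1,1,1,1,1,1,1,1).

Boundary ∂_2: C_2 → C_1 sends each 2-simplex [p,q,r] to [q,r] − [p,r] + [p,q]. For instance
  ∂[0,2,5] = [2,5] − [0,5] + [0,2],
  ∂[0,5,6] = [5,6] − [0,6] + [0,5].
The resulting 27×18 matrix has rank 18, and its Smith normal form has invariant factors (1,1,1,1,1,1,1,1,1,1,1,1,1,1,1,1,1,2).

Reading off H_k = ker ∂_k / im ∂_{k+1}:

  H_0: rank C_0 − rank ∂_1 = 9 − 8 = 1, and the invariant factors of ∂_1 are all 1, so H_0 ≅ Z.
  H_1: rank ker ∂_1 − rank ∂_2 = (27 − 8) − 18 = 1, and ∂_2 has invariant factor 2 > 1, so H_1 ≅ Z ⊕ Z/2Z.
  H_2: rank ker ∂_2 − rank ∂_3 = (18 − 18) − 0 = 0, and there is no ∂_3, so H_2 ≅ 0.

As a check, the Euler characteristic is 9 − 27 + 18 = 0, which agrees with 1 − 1 + 0 = 0.
(K is a triangulation of the Klein bottle.)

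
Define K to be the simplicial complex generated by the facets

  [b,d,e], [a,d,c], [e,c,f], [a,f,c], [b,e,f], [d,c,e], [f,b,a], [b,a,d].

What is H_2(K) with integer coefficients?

H_2 = Z.

Take the total order a < b < c < d < e < f on the vertex set. Then K (dimension 2) consists of the simplices:

  0-simplices (6): a, b, c, d, e, f
  1-simplices (12): ab, ac, ad, af, bd, be, bf, cd, ce, cf, de, ef
  2-simplices (8): abd, abf, acd, acf, bde, bef, cde, cef

so the chain groups are C_0 ≅ Z^6, C_1 ≅ Z^12, C_2 ≅ Z^8.

Boundary ∂_1: C_1 → C_0 sends each edge [p,q] (with p < q) to q − p. For instance
  ∂bf = f − b.
The 6×12 boundary matrix has rank 5 and Smith normal form diag(1,1,1,1,1).

Boundary ∂_2: C_2 → C_1 acts by ∂[p,q,r] = [q,r] − [p,r] + [p,q]. For instance
  ∂cde = de − ce + cd,
  ∂cef = ef − cf + ce.
The resulting 12×8 matrix has rank 7, and its Smith normal form has invariant factors (1,1,1,1,1,1,1).

From H_k ≅ ker(∂_k) / im(∂_{k+1}) we obtain:

  H_2: rank ker ∂_2 − rank ∂_3 = (8 − 7) − 0 = 1, and there is no ∂_3, so H_2 ≅ Z.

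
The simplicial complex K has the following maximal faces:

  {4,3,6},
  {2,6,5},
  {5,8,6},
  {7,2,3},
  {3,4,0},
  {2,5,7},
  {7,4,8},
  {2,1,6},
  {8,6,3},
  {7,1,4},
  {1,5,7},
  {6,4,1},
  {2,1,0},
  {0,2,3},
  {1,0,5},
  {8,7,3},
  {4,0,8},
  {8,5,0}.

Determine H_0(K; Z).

H_0 = Z.

Order the vertices as 0 < 1 < 2 < 3 < 4 < 5 < 6 < 7 < 8. Listing each simplex with vertices in this order, K has dimension 2 with simplices:

  0-simplices (9): [0], [1], [2], [3], [4], [5], [6], [7], [8]
  1-simplices (27): (27 of them)
  2-simplices (18): [0,1,2], [0,1,5], [0,2,3], [0,3,4], [0,4,8], [0,5,8], [1,2,6], [1,4,6], [1,4,7], [1,5,7], [2,3,7], [2,5,6], [2,5,7], [3,4,6], [3,6,8], [3,7,8], [4,7,8], [5,6,8]

giving chain groups C_0 ≅ Z^9, C_1 ≅ Z^27, C_2 ≅ Z^18.

∂_1: C_1 → C_0 is given by ∂[p,q] = [q] − [p]. For instance
  ∂[3,6] = [6] − [3].
This gives a 9×27 integer matrix of rank 8; reducing to Smith normal form yields diagonal entries (1,1,1,1,1,1,1,1).

Boundary ∂_2: C_2 → C_1 maps a triangle to the signed sum of its edges. For instance
  ∂[0,4,8] = [4,8] − [0,8] + [0,4],
  ∂[1,2,6] = [2,6] − [1,6] + [1,2].
The 27×18 boundary matrix has rank 18 and Smith normal form diag(1,1,1,1,1,1,1,1,1,1,1,1,1,1,1,1,1,2).

From H_k ≅ ker(∂_k) / im(∂_{k+1}) we obtain:

  H_0: rank C_0 − rank ∂_1 = 9 − 8 = 1, and the invariant factors of ∂_1 are all 1, so H_0 = Z.

(K is a triangulation of the Klein bottle.)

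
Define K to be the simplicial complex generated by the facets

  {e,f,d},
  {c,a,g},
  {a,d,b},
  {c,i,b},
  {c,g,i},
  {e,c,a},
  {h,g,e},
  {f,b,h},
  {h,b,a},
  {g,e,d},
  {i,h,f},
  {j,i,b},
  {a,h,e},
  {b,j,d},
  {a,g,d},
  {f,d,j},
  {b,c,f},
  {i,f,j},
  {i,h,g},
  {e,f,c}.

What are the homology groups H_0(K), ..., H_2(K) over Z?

H_0 ≅ Z,  H_1 ≅ Z ⊕ Z/2,  H_2 = 0.

We work with the vertex ordering a < b < c < d < e < f < g < h < i < j. The simplices of K, each written with vertices in increasing order, are:

  0-simplices (10): a, b, c, d, e, f, g, h, i, j
  1-simplices (30): ab, ac, ad, ae, ag, ah, bc, bd, bf, bh, bi, bj, ce, cf, cg, ci, de, df, dg, dj, ef, eg, eh, fh, fi, fj, gh, gi, hi, ij
  2-simplices (20): abd, abh, ace, acg, adg, aeh, bcf, bci, bdj, bfh, bij, cef, cgi, def, deg, dfj, egh, fhi, fij, ghi

Hence C_0 ≅ Z^10, C_1 ≅ Z^30, C_2 ≅ Z^20.

Boundary ∂_1: C_1 → C_0 is given by ∂[p,q] = [q] − [p]. For instance
  ∂df = f − d.
The resulting 10×30 matrix has rank 9, and its Smith normal form has invariant factors (1,1,1,1,1,1,1,1,1).

∂_2: C_2 → C_1 maps a triangle to the signed sum of its edges. For instance
  ∂fhi = hi − fi + fh,
  ∂aeh = eh − ah + ae.
This gives a 30×20 integer matrix of rank 20; reducing to Smith normal form yields diagonal entries (1,1,1,1,1,1,1,1,1,1,1,1,1,1,1,1,1,1,1,2).

Reading off H_k = ker ∂_k / im ∂_{k+1}:

  H_0: rank C_0 − rank ∂_1 = 10 − 9 = 1, and the invariant factors of ∂_1 are all 1, so H_0 ≅ Z.
  H_1: rank ker ∂_1 − rank ∂_2 = (30 − 9) − 20 = 1, and ∂_2 has invariant factor 2 > 1, so H_1 ≅ Z ⊕ Z/2.
  H_2: rank ker ∂_2 − rank ∂_3 = (20 − 20) − 0 = 0, and there is no ∂_3, so H_2 ≅ 0.

(K is a triangulation of the Klein bottle.)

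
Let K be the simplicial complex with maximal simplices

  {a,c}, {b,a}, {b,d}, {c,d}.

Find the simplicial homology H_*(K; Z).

H_0 = Z,  H_1 = Z.

We work with the vertex ordering a < b < c < d. The simplices of K, each written with vertices in increasing order, are:

  0-simplices (4): a, b, c, d
  1-simplices (4): ab, ac, bd, cd

so the chain groups are C_0 ≅ Z^4, C_1 ≅ Z^4.

Boundary ∂_1: C_1 → C_0 maps an edge to its endpoints' difference, ∂[p,q] = q − p. For instance
  ∂ab = b − a.
As a 4×4 matrix over Z this has rank 3, with invariant factors (1,1,1).

From H_k ≅ ker(∂_k) / im(∂_{k+1}) we obtain:

  H_0: rank C_0 − rank ∂_1 = 4 − 3 = 1, and the invariant factors of ∂_1 are all 1, so H_0 ≅ Z.
  H_1: rank ker ∂_1 − rank ∂_2 = (4 − 3) − 0 = 1, and there is no ∂_2, so H_1 ≅ Z.

As a check, the Euler characteristic is 4 − 4 = 0, which agrees with 1 − 1 = 0.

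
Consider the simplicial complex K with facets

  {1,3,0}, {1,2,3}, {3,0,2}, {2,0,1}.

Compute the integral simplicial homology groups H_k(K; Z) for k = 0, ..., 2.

Take the total order 0 < 1 < 2 < 3 on the vertex set. Then K (dimension 2) consists of the simplices:

  0-simplices (4): [0], [1], [2], [3]
  1-simplices (6): [0,1], [0,2], [0,3], [1,2], [1,3], [2,3]
  2-simplices (4): [0,1,2], [0,1,3], [0,2,3], [1,2,3]

Hence C_0 ≅ Z^4, C_1 ≅ Z^6, C_2 ≅ Z^4.

∂_1: C_1 → C_0 is given by ∂[p,q] = [q] − [p].
The 4×6 boundary matrix has rank 3 and Smith normal form diag(1,1,1).

Boundary ∂_2: C_2 → C_1 acts by ∂[p,q,r] = [q,r] − [p,r] + [p,q]. For instance
  ∂[0,2,3] = [2,3] − [0,3] + [0,2],
  ∂[1,2,3] = [2,3] − [1,3] + [1,2].
The resulting 6×4 matrix has rank 3, and its Smith normal form has invariant factors (1,1,1).

Computing H_k = (kernel of ∂_k) / (image of ∂_{k+1}):

  H_0: rank C_0 − rank ∂_1 = 4 − 3 = 1, and the invariant factors of ∂_1 are all 1, so H_0 ≅ Z.
  H_1: rank ker ∂_1 − rank ∂_2 = (6 − 3) − 3 = 0, and the invariant factors of ∂_2 are all 1, so H_1 ≅ 0.
  H_2: rank ker ∂_2 − rank ∂_3 = (4 − 3) − 0 = 1, and there is no ∂_3, so H_2 ≅ Z.

H_0 ≅ Z,  H_1 = 0,  H_2 ≅ Z.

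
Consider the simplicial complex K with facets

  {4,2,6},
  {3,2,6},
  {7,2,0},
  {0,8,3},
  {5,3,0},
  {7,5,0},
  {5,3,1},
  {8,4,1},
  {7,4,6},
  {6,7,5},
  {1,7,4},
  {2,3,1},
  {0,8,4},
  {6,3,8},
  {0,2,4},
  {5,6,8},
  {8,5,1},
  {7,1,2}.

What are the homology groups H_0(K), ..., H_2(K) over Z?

H_0 ≅ Z,  H_1 ≅ Z ⊕ Z/2Z,  H_2 = 0.

Order the vertices as 0 < 1 < 2 < 3 < 4 < 5 < 6 < 7 < 8. Listing each simplex with vertices in this order, K has dimension 2 with simplices:

  0-simplices (9): [0], [1], [2], [3], [4], [5], [6], [7], [8]
  1-simplices (27): (27 of them)
  2-simplices (18): [0,2,4], [0,2,7], [0,3,5], [0,3,8], [0,4,8], [0,5,7], [1,2,3], [1,2,7], [1,3,5], [1,4,7], [1,4,8], [1,5,8], [2,3,6], [2,4,6], [3,6,8], [4,6,7], [5,6,7], [5,6,8]

Hence C_0 ≅ Z^9, C_1 ≅ Z^27, C_2 ≅ Z^18.

∂_1: C_1 → C_0 maps an edge to its endpoints' difference, ∂[p,q] = q − p.
The 9×27 boundary matrix has rank 8 and Smith normal form diag(1,1,1,1,1,1,1,1).

Boundary ∂_2: C_2 → C_1 acts by ∂[p,q,r] = [q,r] − [p,r] + [p,q]. For instance
  ∂[0,3,5] = [3,5] − [0,5] + [0,3],
  ∂[5,6,8] = [6,8] − [5,8] + [5,6].
As a 27×18 matrix over Z this has rank 18, with invariant factors (1,1,1,1,1,1,1,1,1,1,1,1,1,1,1,1,1,2).

Now H_k = ker ∂_k / im ∂_{k+1}, so:

  H_0: rank C_0 − rank ∂_1 = 9 − 8 = 1, and the invariant factors of ∂_1 are all 1, so H_0 ≅ Z.
  H_1: rank ker ∂_1 − rank ∂_2 = (27 − 8) − 18 = 1, and ∂_2 has invariant factor 2 > 1, so H_1 ≅ Z ⊕ Z/2Z.
  H_2: rank ker ∂_2 − rank ∂_3 = (18 − 18) − 0 = 0, and there is no ∂_3, so H_2 ≅ 0.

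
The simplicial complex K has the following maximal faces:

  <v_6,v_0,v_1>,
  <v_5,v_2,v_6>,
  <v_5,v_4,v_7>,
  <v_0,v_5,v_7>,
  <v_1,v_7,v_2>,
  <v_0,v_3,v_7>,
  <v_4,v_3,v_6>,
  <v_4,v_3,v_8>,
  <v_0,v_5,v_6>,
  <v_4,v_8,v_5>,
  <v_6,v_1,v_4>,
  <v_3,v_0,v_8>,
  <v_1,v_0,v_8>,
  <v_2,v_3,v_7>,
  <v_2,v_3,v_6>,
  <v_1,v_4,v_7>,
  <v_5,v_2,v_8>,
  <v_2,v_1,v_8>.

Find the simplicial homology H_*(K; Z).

H_0 ≅ Z,  H_1 ≅ Z^2,  H_2 ≅ Z.

K has 9 vertices, 27 edges, 18 triangles.
rank ∂_0 = 0, rank ∂_1 = 8 ⇒ b_0 = 9 − 0 − 8 = 1; all invariant factors of ∂_1 are 1 so no torsion. So H_0 = Z.
rank ∂_1 = 8, rank ∂_2 = 17 ⇒ b_1 = 27 − 8 − 17 = 2; all invariant factors of ∂_2 are 1 so no torsion. So H_1 = Z^2.
rank ∂_2 = 17, rank ∂_3 = 0 ⇒ b_2 = 18 − 17 − 0 = 1. So H_2 = Z.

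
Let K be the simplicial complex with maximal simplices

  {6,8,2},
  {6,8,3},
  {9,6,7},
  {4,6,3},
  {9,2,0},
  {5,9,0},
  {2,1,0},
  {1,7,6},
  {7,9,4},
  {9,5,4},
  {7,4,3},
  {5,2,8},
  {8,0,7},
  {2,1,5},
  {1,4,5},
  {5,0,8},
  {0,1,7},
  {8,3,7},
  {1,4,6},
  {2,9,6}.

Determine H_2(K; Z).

Fix the vertex order 0 < 1 < 2 < 3 < 4 < 5 < 6 < 7 < 8 < 9 and write every simplex with vertices in increasing order. Then dim K = 2 and the simplices of K are:

  0-simplices (10): [0], [1], [2], [3], [4], [5], [6], [7], [8], [9]
  1-simplices (30): (30 of them)
  2-simplices (20): (20 of them)

giving chain groups C_0 ≅ Z^10, C_1 ≅ Z^30, C_2 ≅ Z^20.

∂_1: C_1 → C_0 is given by ∂[p,q] = [q] − [p]. For instance
  ∂[0,8] = [8] − [0].
The resulting 10×30 matrix has rank 9, and its Smith normal form has invariant factors (1,1,1,1,1,1,1,1,1).

Boundary ∂_2: C_2 → C_1 maps a triangle to the signed sum of its edges. For instance
  ∂[3,6,8] = [6,8] − [3,8] + [3,6],
  ∂[0,1,7] = [1,7] − [0,7] + [0,1].
The 30×20 boundary matrix has rank 20 and Smith normal form diag(1,1,1,1,1,1,1,1,1,1,1,1,1,1,1,1,1,1,1,2).

Computing H_k = (kernel of ∂_k) / (image of ∂_{k+1}):

  H_2: rank ker ∂_2 − rank ∂_3 = (20 − 20) − 0 = 0, and there is no ∂_3, so H_2 ≅ 0.

H_2 = 0.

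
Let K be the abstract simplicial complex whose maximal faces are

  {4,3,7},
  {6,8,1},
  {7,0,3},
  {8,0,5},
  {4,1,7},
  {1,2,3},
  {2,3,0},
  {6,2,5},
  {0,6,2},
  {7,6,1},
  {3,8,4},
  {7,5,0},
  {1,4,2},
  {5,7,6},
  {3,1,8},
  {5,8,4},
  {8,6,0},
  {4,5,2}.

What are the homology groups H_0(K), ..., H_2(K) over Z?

H_0 ≅ Z,  H_1 ≅ Z ⊕ Z/2Z,  H_2 = 0.

Fix the vertex order 0 < 1 < 2 < 3 < 4 < 5 < 6 < 7 < 8 and write every simplex with vertices in increasing order. Then dim K = 2 and the simplices of K are:

  0-simplices (9): [0], [1], [2], [3], [4], [5], [6], [7], [8]
  1-simplices (27): (27 of them)
  2-simplices (18): [0,2,3], [0,2,6], [0,3,7], [0,5,7], [0,5,8], [0,6,8], [1,2,3], [1,2,4], [1,3,8], [1,4,7], [1,6,7], [1,6,8], [2,4,5], [2,5,6], [3,4,7], [3,4,8], [4,5,8], [5,6,7]

giving chain groups C_0 ≅ Z^9, C_1 ≅ Z^27, C_2 ≅ Z^18.

∂_1: C_1 → C_0 is given by ∂[p,q] = [q] − [p]. For instance
  ∂[4,7] = [7] − [4].
The 9×27 boundary matrix has rank 8 and Smith normal form diag(1,1,1,1,1,1,1,1).

The boundary map ∂_2: C_2 → C_1 maps a triangle to the signed sum of its edges. For instance
  ∂[1,2,4] = [2,4] − [1,4] + [1,2],
  ∂[4,5,8] = [5,8] − [4,8] + [4,5].
The resulting 27×18 matrix has rank 18, and its Smith normal form has invariant factors (1,1,1,1,1,1,1,1,1,1,1,1,1,1,1,1,1,2).

Computing H_k = (kernel of ∂_k) / (image of ∂_{k+1}):

  H_0: rank C_0 − rank ∂_1 = 9 − 8 = 1, and the invariant factors of ∂_1 are all 1, so H_0 = Z.
  H_1: rank ker ∂_1 − rank ∂_2 = (27 − 8) − 18 = 1, and ∂_2 has invariant factor 2 > 1, so H_1 = Z ⊕ Z/2Z.
  H_2: rank ker ∂_2 − rank ∂_3 = (18 − 18) − 0 = 0, and there is no ∂_3, so H_2 = 0.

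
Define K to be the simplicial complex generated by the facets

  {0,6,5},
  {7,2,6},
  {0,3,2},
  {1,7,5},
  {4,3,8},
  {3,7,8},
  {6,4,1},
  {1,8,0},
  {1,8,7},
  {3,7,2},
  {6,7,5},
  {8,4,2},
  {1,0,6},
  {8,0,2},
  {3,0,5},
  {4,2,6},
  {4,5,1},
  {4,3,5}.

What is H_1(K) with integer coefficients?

Fix the vertex order 0 < 1 < 2 < 3 < 4 < 5 < 6 < 7 < 8 and write every simplex with vertices in increasing order. Then dim K = 2 and the simplices of K are:

  0-simplices (9): [0], [1], [2], [3], [4], [5], [6], [7], [8]
  1-simplices (27): (27 of them)
  2-simplices (18): [0,1,6], [0,1,8], [0,2,3], [0,2,8], [0,3,5], [0,5,6], [1,4,5], [1,4,6], [1,5,7], [1,7,8], [2,3,7], [2,4,6], [2,4,8], [2,6,7], [3,4,5], [3,4,8], [3,7,8], [5,6,7]

so the chain groups are C_0 ≅ Z^9, C_1 ≅ Z^27, C_2 ≅ Z^18.

The boundary map ∂_1: C_1 → C_0 maps an edge to its endpoints' difference, ∂[p,q] = q − p.
The 9×27 boundary matrix has rank 8 and Smith normal form diag(1,1,1,1,1,1,1,1).

The boundary map ∂_2: C_2 → C_1 sends each 2-simplex [p,q,r] to [q,r] − [p,r] + [p,q]. For instance
  ∂[0,5,6] = [5,6] − [0,6] + [0,5],
  ∂[0,1,8] = [1,8] − [0,8] + [0,1].
As a 27×18 matrix over Z this has rank 18, with invariant factors (1,1,1,1,1,1,1,1,1,1,1,1,1,1,1,1,1,2).

Reading off H_k = ker ∂_k / im ∂_{k+1}:

  H_1: rank ker ∂_1 − rank ∂_2 = (27 − 8) − 18 = 1, and ∂_2 has invariant factor 2 > 1, so H_1 = Z ⊕ Z_2.

H_1 = Z ⊕ Z_2.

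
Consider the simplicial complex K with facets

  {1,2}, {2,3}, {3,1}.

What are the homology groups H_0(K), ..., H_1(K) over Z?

Fix the vertex order 1 < 2 < 3 and write every simplex with vertices in increasing order. Then dim K = 1 and the simplices of K are:

  0-simplices (3): [1], [2], [3]
  1-simplices (3): [1,2], [1,3], [2,3]

giving chain groups C_0 ≅ Z^3, C_1 ≅ Z^3.

Boundary ∂_1: C_1 → C_0 sends each edge [p,q] (with p < q) to q − p.
As a 3×3 matrix over Z this has rank 2, with invariant factors (1,1).

From H_k ≅ ker(∂_k) / im(∂_{k+1}) we obtain:

  H_0: rank C_0 − rank ∂_1 = 3 − 2 = 1, and the invariant factors of ∂_1 are all 1, so H_0 = Z.
  H_1: rank ker ∂_1 − rank ∂_2 = (3 − 2) − 0 = 1, and there is no ∂_2, so H_1 = Z.

H_0 = Z,  H_1 = Z.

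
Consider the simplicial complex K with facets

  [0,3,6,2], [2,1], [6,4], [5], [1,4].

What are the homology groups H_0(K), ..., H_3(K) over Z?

H_0 ≅ Z^2,  H_1 ≅ Z,  H_2 = 0,  H_3 = 0.

Order the vertices as 0 < 1 < 2 < 3 < 4 < 5 < 6. Listing each simplex with vertices in this order, K has dimension 3 with simplices:

  0-simplices (7): [0], [1], [2], [3], [4], [5], [6]
  1-simplices (9): [0,2], [0,3], [0,6], [1,2], [1,4], [2,3], [2,6], [3,6], [4,6]
  2-simplices (4): [0,2,3], [0,2,6], [0,3,6], [2,3,6]
  3-simplices (1): [0,2,3,6]

so the chain groups are C_0 ≅ Z^7, C_1 ≅ Z^9, C_2 ≅ Z^4, C_3 ≅ Z^1.

∂_1: C_1 → C_0 maps an edge to its endpoints' difference, ∂[p,q] = q − p.
This gives a 7×9 integer matrix of rank 5; reducing to Smith normal form yields diagonal entries (1,1,1,1,1).

∂_2: C_2 → C_1 maps a triangle to the signed sum of its edges. For instance
  ∂[0,3,6] = [3,6] − [0,6] + [0,3],
  ∂[0,2,6] = [2,6] − [0,6] + [0,2].
The resulting 9×4 matrix has rank 3, and its Smith normal form has invariant factors (1,1,1).

The boundary map ∂_3: C_3 → C_2 sends each 3-simplex σ to the alternating sum Σ_i (−1)^i (σ with its i-th vertex removed). For instance
  ∂[0,2,3,6] = [2,3,6] − [0,3,6] + [0,2,6] − [0,2,3].
As a 4×1 matrix over Z this has rank 1, with invariant factors (1).

Computing H_k = (kernel of ∂_k) / (image of ∂_{k+1}):

  H_0: rank C_0 − rank ∂_1 = 7 − 5 = 2, and the invariant factors of ∂_1 are all 1, so H_0 ≅ Z^2.
  H_1: rank ker ∂_1 − rank ∂_2 = (9 − 5) − 3 = 1, and the invariant factors of ∂_2 are all 1, so H_1 ≅ Z.
  H_2: rank ker ∂_2 − rank ∂_3 = (4 − 3) − 1 = 0, and the invariant factors of ∂_3 are all 1, so H_2 ≅ 0.
  H_3: rank ker ∂_3 − rank ∂_4 = (1 − 1) − 0 = 0, and there is no ∂_4, so H_3 ≅ 0.

As a check, the Euler characteristic is 7 − 9 + 4 − 1 = 1, which agrees with 2 − 1 + 0 − 0 = 1.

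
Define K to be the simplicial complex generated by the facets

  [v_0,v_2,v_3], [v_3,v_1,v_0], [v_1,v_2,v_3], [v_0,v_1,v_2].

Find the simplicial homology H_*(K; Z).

H_0 ≅ Z,  H_1 = 0,  H_2 ≅ Z.

Order the vertices as v_0 < v_1 < v_2 < v_3. Listing each simplex with vertices in this order, K has dimension 2 with simplices:

  0-simplices (4): [v_0], [v_1], [v_2], [v_3]
  1-simplices (6): [v_0,v_1], [v_0,v_2], [v_0,v_3], [v_1,v_2], [v_1,v_3], [v_2,v_3]
  2-simplices (4): [v_0,v_1,v_2], [v_0,v_1,v_3], [v_0,v_2,v_3], [v_1,v_2,v_3]

so the chain groups are C_0 ≅ Z^4, C_1 ≅ Z^6, C_2 ≅ Z^4.

∂_1: C_1 → C_0 is given by ∂[p,q] = [q] − [p].
This gives a 4×6 integer matrix of rank 3; reducing to Smith normal form yields diagonal entries (1,1,1).

The boundary map ∂_2: C_2 → C_1 sends each 2-simplex [p,q,r] to [q,r] − [p,r] + [p,q]. For instance
  ∂[v_0,v_2,v_3] = [v_2,v_3] − [v_0,v_3] + [v_0,v_2],
  ∂[v_1,v_2,v_3] = [v_2,v_3] − [v_1,v_3] + [v_1,v_2].
This gives a 6×4 integer matrix of rank 3; reducing to Smith normal form yields diagonal entries (1,1,1).

Computing H_k = (kernel of ∂_k) / (image of ∂_{k+1}):

  H_0: rank C_0 − rank ∂_1 = 4 − 3 = 1, and the invariant factors of ∂_1 are all 1, so H_0 ≅ Z.
  H_1: rank ker ∂_1 − rank ∂_2 = (6 − 3) − 3 = 0, and the invariant factors of ∂_2 are all 1, so H_1 ≅ 0.
  H_2: rank ker ∂_2 − rank ∂_3 = (4 − 3) − 0 = 1, and there is no ∂_3, so H_2 ≅ Z.

(K is a triangulation of the 2-sphere S^2.)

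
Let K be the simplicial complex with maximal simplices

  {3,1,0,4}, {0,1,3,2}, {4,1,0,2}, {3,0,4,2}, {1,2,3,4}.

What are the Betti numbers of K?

b_0 = 1, b_1 = 0, b_2 = 0, b_3 = 1.

We work with the vertex ordering 0 < 1 < 2 < 3 < 4. The simplices of K, each written with vertices in increasing order, are:

  0-simplices (5): [0], [1], [2], [3], [4]
  1-simplices (10): [0,1], [0,2], [0,3], [0,4], [1,2], [1,3], [1,4], [2,3], [2,4], [3,4]
  2-simplices (10): [0,1,2], [0,1,3], [0,1,4], [0,2,3], [0,2,4], [0,3,4], [1,2,3], [1,2,4], [1,3,4], [2,3,4]
  3-simplices (5): [0,1,2,3], [0,1,2,4], [0,1,3,4], [0,2,3,4], [1,2,3,4]

so the chain groups are C_0 ≅ Z^5, C_1 ≅ Z^10, C_2 ≅ Z^10, C_3 ≅ Z^5.

∂_1: C_1 → C_0 sends each edge [p,q] (with p < q) to q − p. For instance
  ∂[0,1] = [1] − [0].
This gives a 5×10 integer matrix of rank 4; reducing to Smith normal form yields diagonal entries (1,1,1,1).

∂_2: C_2 → C_1 maps a triangle to the signed sum of its edges. For instance
  ∂[1,2,3] = [2,3] − [1,3] + [1,2],
  ∂[1,3,4] = [3,4] − [1,4] + [1,3].
As a 10×10 matrix over Z this has rank 6, with invariant factors (1,1,1,1,1,1).

Boundary ∂_3: C_3 → C_2 sends each 3-simplex σ to the alternating sum Σ_i (−1)^i (σ with its i-th vertex removed). For instance
  ∂[1,2,3,4] = [2,3,4] − [1,3,4] + [1,2,4] − [1,2,3],
  ∂[0,2,3,4] = [2,3,4] − [0,3,4] + [0,2,4] − [0,2,3].
This gives a 10×5 integer matrix of rank 4; reducing to Smith normal form yields diagonal entries (1,1,1,1).

From H_k ≅ ker(∂_k) / im(∂_{k+1}) we obtain:

  H_0: rank C_0 − rank ∂_1 = 5 − 4 = 1, and the invariant factors of ∂_1 are all 1, so H_0 = Z.
  H_1: rank ker ∂_1 − rank ∂_2 = (10 − 4) − 6 = 0, and the invariant factors of ∂_2 are all 1, so H_1 = 0.
  H_2: rank ker ∂_2 − rank ∂_3 = (10 − 6) − 4 = 0, and the invariant factors of ∂_3 are all 1, so H_2 = 0.
  H_3: rank ker ∂_3 − rank ∂_4 = (5 − 4) − 0 = 1, and there is no ∂_4, so H_3 = Z.

Hence the Betti numbers are b_0 = 1, b_1 = 0, b_2 = 0, b_3 = 1.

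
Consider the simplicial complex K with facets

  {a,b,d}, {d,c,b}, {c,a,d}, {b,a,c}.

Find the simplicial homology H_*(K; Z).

H_0 ≅ Z,  H_1 = 0,  H_2 ≅ Z.

Order the vertices as a < b < c < d. Listing each simplex with vertices in this order, K has dimension 2 with simplices:

  0-simplices (4): a, b, c, d
  1-simplices (6): ab, ac, ad, bc, bd, cd
  2-simplices (4): abc, abd, acd, bcd

Hence C_0 ≅ Z^4, C_1 ≅ Z^6, C_2 ≅ Z^4.

The boundary map ∂_1: C_1 → C_0 is given by ∂[p,q] = [q] − [p].
The 4×6 boundary matrix has rank 3 and Smith normal form diag(1,1,1).

The boundary map ∂_2: C_2 → C_1 acts by ∂[p,q,r] = [q,r] − [p,r] + [p,q]. For instance
  ∂abd = bd − ad + ab,
  ∂abc = bc − ac + ab.
The 6×4 boundary matrix has rank 3 and Smith normal form diag(1,1,1).

Reading off H_k = ker ∂_k / im ∂_{k+1}:

  H_0: rank C_0 − rank ∂_1 = 4 − 3 = 1, and the invariant factors of ∂_1 are all 1, so H_0 = Z.
  H_1: rank ker ∂_1 − rank ∂_2 = (6 − 3) − 3 = 0, and the invariant factors of ∂_2 are all 1, so H_1 = 0.
  H_2: rank ker ∂_2 − rank ∂_3 = (4 − 3) − 0 = 1, and there is no ∂_3, so H_2 = Z.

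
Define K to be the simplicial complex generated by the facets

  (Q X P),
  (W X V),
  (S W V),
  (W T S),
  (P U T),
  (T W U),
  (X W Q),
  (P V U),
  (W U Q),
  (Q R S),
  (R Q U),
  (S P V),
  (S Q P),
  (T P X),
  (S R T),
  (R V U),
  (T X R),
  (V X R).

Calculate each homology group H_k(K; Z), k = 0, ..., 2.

H_0 = Z,  H_1 = Z^2,  H_2 = Z.

Take the total order P < Q < R < S < T < U < V < W < X on the vertex set. Then K (dimension 2) consists of the simplices:

  0-simplices (9): P, Q, R, S, T, U, V, W, X
  1-simplices (27): PQ, PS, PT, PU, PV, PX, QR, QS, QU, QW, QX, RS, RT, RU, RV, RX, ST, SV, SW, TU, TW, TX, UV, UW, VW, VX, WX
  2-simplices (18): PQS, PQX, PSV, PTU, PTX, PUV, QRS, QRU, QUW, QWX, RST, RTX, RUV, RVX, STW, SVW, TUW, VWX

Hence C_0 ≅ Z^9, C_1 ≅ Z^27, C_2 ≅ Z^18.

The boundary map ∂_1: C_1 → C_0 is given by ∂[p,q] = [q] − [p]. For instance
  ∂QX = X − Q.
The 9×27 boundary matrix has rank 8 and Smith normal form diag(1,1,1,1,1,1,1,1).

∂_2: C_2 → C_1 sends each 2-simplex [p,q,r] to [q,r] − [p,r] + [p,q]. For instance
  ∂RUV = UV − RV + RU,
  ∂QWX = WX − QX + QW.
The resulting 27×18 matrix has rank 17, and its Smith normal form has invariant factors (1,1,1,1,1,1,1,1,1,1,1,1,1,1,1,1,1).

Computing H_k = (kernel of ∂_k) / (image of ∂_{k+1}):

  H_0: rank C_0 − rank ∂_1 = 9 − 8 = 1, and the invariant factors of ∂_1 are all 1, so H_0 = Z.
  H_1: rank ker ∂_1 − rank ∂_2 = (27 − 8) − 17 = 2, and the invariant factors of ∂_2 are all 1, so H_1 = Z^2.
  H_2: rank ker ∂_2 − rank ∂_3 = (18 − 17) − 0 = 1, and there is no ∂_3, so H_2 = Z.

(K is a triangulation of the torus T^2.)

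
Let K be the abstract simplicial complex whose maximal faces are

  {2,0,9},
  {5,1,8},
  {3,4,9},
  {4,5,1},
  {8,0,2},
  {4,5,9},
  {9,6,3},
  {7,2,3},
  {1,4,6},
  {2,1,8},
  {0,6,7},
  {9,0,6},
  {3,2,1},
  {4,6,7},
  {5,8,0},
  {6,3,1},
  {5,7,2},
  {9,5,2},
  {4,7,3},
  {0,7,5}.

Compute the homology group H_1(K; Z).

Order the vertices as 0 < 1 < 2 < 3 < 4 < 5 < 6 < 7 < 8 < 9. Listing each simplex with vertices in this order, K has dimension 2 with simplices:

  0-simplices (10): [0], [1], [2], [3], [4], [5], [6], [7], [8], [9]
  1-simplices (30): (30 of them)
  2-simplices (20): (20 of them)

giving chain groups C_0 ≅ Z^10, C_1 ≅ Z^30, C_2 ≅ Z^20.

∂_1: C_1 → C_0 sends each edge [p,q] (with p < q) to q − p. For instance
  ∂[4,5] = [5] − [4].
The 10×30 boundary matrix has rank 9 and Smith normal form diag(1,1,1,1,1,1,1,1,1).

Boundary ∂_2: C_2 → C_1 acts by ∂[p,q,r] = [q,r] − [p,r] + [p,q]. For instance
  ∂[1,2,3] = [2,3] − [1,3] + [1,2],
  ∂[4,6,7] = [6,7] − [4,7] + [4,6].
The 30×20 boundary matrix has rank 20 and Smith normal form diag(1,1,1,1,1,1,1,1,1,1,1,1,1,1,1,1,1,1,1,2).

Now H_k = ker ∂_k / im ∂_{k+1}, so:

  H_1: rank ker ∂_1 − rank ∂_2 = (30 − 9) − 20 = 1, and ∂_2 has invariant factor 2 > 1, so H_1 = Z ⊕ Z_2.

H_1 = Z ⊕ Z_2.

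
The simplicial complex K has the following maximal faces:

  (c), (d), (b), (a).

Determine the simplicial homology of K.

H_0 = Z^4.

Take the total order a < b < c < d on the vertex set. Then K (dimension 0) consists of the simplices:

  0-simplices (4): a, b, c, d

Hence C_0 ≅ Z^4.

Reading off H_k = ker ∂_k / im ∂_{k+1}:

  H_0: rank C_0 − rank ∂_1 = 4 − 0 = 4, and there is no ∂_1, so H_0 ≅ Z^4.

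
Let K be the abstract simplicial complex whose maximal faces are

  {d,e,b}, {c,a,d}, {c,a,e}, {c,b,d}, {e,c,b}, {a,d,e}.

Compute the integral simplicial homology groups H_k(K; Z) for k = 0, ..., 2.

H_0 = Z,  H_1 = 0,  H_2 = Z.

Fix the vertex order a < b < c < d < e and write every simplex with vertices in increasing order. Then dim K = 2 and the simplices of K are:

  0-simplices (5): a, b, c, d, e
  1-simplices (9): ac, ad, ae, bc, bd, be, cd, ce, de
  2-simplices (6): acd, ace, ade, bcd, bce, bde

Hence C_0 ≅ Z^5, C_1 ≅ Z^9, C_2 ≅ Z^6.

The boundary map ∂_1: C_1 → C_0 sends each edge [p,q] (with p < q) to q − p. For instance
  ∂ce = e − c.
This gives a 5×9 integer matrix of rank 4; reducing to Smith normal form yields diagonal entries (1,1,1,1).

∂_2: C_2 → C_1 acts by ∂[p,q,r] = [q,r] − [p,r] + [p,q]. For instance
  ∂bde = de − be + bd,
  ∂bce = ce − be + bc.
The 9×6 boundary matrix has rank 5 and Smith normal form diag(1,1,1,1,1).

Reading off H_k = ker ∂_k / im ∂_{k+1}:

  H_0: rank C_0 − rank ∂_1 = 5 − 4 = 1, and the invariant factors of ∂_1 are all 1, so H_0 ≅ Z.
  H_1: rank ker ∂_1 − rank ∂_2 = (9 − 4) − 5 = 0, and the invariant factors of ∂_2 are all 1, so H_1 ≅ 0.
  H_2: rank ker ∂_2 − rank ∂_3 = (6 − 5) − 0 = 1, and there is no ∂_3, so H_2 ≅ Z.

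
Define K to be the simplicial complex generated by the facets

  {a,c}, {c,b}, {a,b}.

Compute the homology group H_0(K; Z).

Order the vertices as a < b < c. Listing each simplex with vertices in this order, K has dimension 1 with simplices:

  0-simplices (3): a, b, c
  1-simplices (3): ab, ac, bc

giving chain groups C_0 ≅ Z^3, C_1 ≅ Z^3.

Boundary ∂_1: C_1 → C_0 is given by ∂[p,q] = [q] − [p]. For instance
  ∂ac = c − a.
This gives a 3×3 integer matrix of rank 2; reducing to Smith normal form yields diagonal entries (1,1).

Now H_k = ker ∂_k / im ∂_{k+1}, so:

  H_0: rank C_0 − rank ∂_1 = 3 − 2 = 1, and the invariant factors of ∂_1 are all 1, so H_0 = Z.

H_0 = Z.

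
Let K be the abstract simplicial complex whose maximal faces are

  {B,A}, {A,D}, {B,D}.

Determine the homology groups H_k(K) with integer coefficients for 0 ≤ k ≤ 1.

We work with the vertex ordering A < B < D. The simplices of K, each written with vertices in increasing order, are:

  0-simplices (3): A, B, D
  1-simplices (3): AB, AD, BD

giving chain groups C_0 ≅ Z^3, C_1 ≅ Z^3.

The boundary map ∂_1: C_1 → C_0 is given by ∂[p,q] = [q] − [p].
The 3×3 boundary matrix has rank 2 and Smith normal form diag(1,1).

Now H_k = ker ∂_k / im ∂_{k+1}, so:

  H_0: rank C_0 − rank ∂_1 = 3 − 2 = 1, and the invariant factors of ∂_1 are all 1, so H_0 ≅ Z.
  H_1: rank ker ∂_1 − rank ∂_2 = (3 − 2) − 0 = 1, and there is no ∂_2, so H_1 ≅ Z.

As a check, the Euler characteristic is 3 − 3 = 0, which agrees with 1 − 1 = 0.

H_0 ≅ Z,  H_1 ≅ Z.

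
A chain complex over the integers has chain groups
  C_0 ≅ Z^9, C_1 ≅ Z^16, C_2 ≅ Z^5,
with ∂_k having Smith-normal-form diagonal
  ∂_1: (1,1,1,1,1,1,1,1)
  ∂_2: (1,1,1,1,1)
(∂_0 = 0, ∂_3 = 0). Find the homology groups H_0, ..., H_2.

H_0: b_0 = 9 − 0 − 8 = 1; torsion from ∂_1 factors > 1: none. So H_0 = Z.
H_1: b_1 = 16 − 8 − 5 = 3; torsion from ∂_2 factors > 1: none. So H_1 = Z^3.
H_2: b_2 = 5 − 5 − 0 = 0; torsion from ∂_3 factors > 1: none. So H_2 = 0.

H_0 = Z,  H_1 = Z^3,  H_2 = 0.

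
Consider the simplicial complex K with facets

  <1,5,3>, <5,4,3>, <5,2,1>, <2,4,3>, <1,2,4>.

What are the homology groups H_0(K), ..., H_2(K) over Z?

H_0 = Z,  H_1 = Z,  H_2 = 0.

We work with the vertex ordering 1 < 2 < 3 < 4 < 5. The simplices of K, each written with vertices in increasing order, are:

  0-simplices (5): [1], [2], [3], [4], [5]
  1-simplices (10): [1,2], [1,3], [1,4], [1,5], [2,3], [2,4], [2,5], [3,4], [3,5], [4,5]
  2-simplices (5): [1,2,4], [1,2,5], [1,3,5], [2,3,4], [3,4,5]

so the chain groups are C_0 ≅ Z^5, C_1 ≅ Z^10, C_2 ≅ Z^5.

Boundary ∂_1: C_1 → C_0 maps an edge to its endpoints' difference, ∂[p,q] = q − p. For instance
  ∂[1,5] = [5] − [1].
This gives a 5×10 integer matrix of rank 4; reducing to Smith normal form yields diagonal entries (1,1,1,1).

Boundary ∂_2: C_2 → C_1 acts by ∂[p,q,r] = [q,r] − [p,r] + [p,q]. For instance
  ∂[1,3,5] = [3,5] − [1,5] + [1,3],
  ∂[3,4,5] = [4,5] − [3,5] + [3,4].
The resulting 10×5 matrix has rank 5, and its Smith normal form has invariant factors (1,1,1,1,1).

Now H_k = ker ∂_k / im ∂_{k+1}, so:

  H_0: rank C_0 − rank ∂_1 = 5 − 4 = 1, and the invariant factors of ∂_1 are all 1, so H_0 ≅ Z.
  H_1: rank ker ∂_1 − rank ∂_2 = (10 − 4) − 5 = 1, and the invariant factors of ∂_2 are all 1, so H_1 ≅ Z.
  H_2: rank ker ∂_2 − rank ∂_3 = (5 − 5) − 0 = 0, and there is no ∂_3, so H_2 ≅ 0.

(K is a triangulation of the Möbius band.)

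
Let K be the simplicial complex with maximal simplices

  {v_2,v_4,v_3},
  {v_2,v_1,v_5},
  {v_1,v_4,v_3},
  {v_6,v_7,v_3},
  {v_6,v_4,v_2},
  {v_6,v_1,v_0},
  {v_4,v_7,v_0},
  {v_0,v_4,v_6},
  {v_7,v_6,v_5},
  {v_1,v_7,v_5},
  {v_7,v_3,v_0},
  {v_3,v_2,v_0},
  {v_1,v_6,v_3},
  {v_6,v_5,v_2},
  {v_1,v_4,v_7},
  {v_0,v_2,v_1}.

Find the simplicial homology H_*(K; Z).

Take the total order v_0 < v_1 < v_2 < v_3 < v_4 < v_5 < v_6 < v_7 on the vertex set. Then K (dimension 2) consists of the simplices:

  0-simplices (8): [v_0], [v_1], [v_2], [v_3], [v_4], [v_5], [v_6], [v_7]
  1-simplices (24): (24 of them)
  2-simplices (16): (16 of them)

so the chain groups are C_0 ≅ Z^8, C_1 ≅ Z^24, C_2 ≅ Z^16.

Boundary ∂_1: C_1 → C_0 maps an edge to its endpoints' difference, ∂[p,q] = q − p. For instance
  ∂[v_1,v_7] = [v_7] − [v_1].
The 8×24 boundary matrix has rank 7 and Smith normal form diag(1,1,1,1,1,1,1).

∂_2: C_2 → C_1 sends each 2-simplex [p,q,r] to [q,r] − [p,r] + [p,q]. For instance
  ∂[v_0,v_1,v_2] = [v_1,v_2] − [v_0,v_2] + [v_0,v_1],
  ∂[v_2,v_5,v_6] = [v_5,v_6] − [v_2,v_6] + [v_2,v_5].
The resulting 24×16 matrix has rank 15, and its Smith normal form has invariant factors (1,1,1,1,1,1,1,1,1,1,1,1,1,1,1).

Computing H_k = (kernel of ∂_k) / (image of ∂_{k+1}):

  H_0: rank C_0 − rank ∂_1 = 8 − 7 = 1, and the invariant factors of ∂_1 are all 1, so H_0 = Z.
  H_1: rank ker ∂_1 − rank ∂_2 = (24 − 7) − 15 = 2, and the invariant factors of ∂_2 are all 1, so H_1 = Z^2.
  H_2: rank ker ∂_2 − rank ∂_3 = (16 − 15) − 0 = 1, and there is no ∂_3, so H_2 = Z.

As a check, the Euler characteristic is 8 − 24 + 16 = 0, which agrees with 1 − 2 + 1 = 0.

H_0 ≅ Z,  H_1 ≅ Z^2,  H_2 ≅ Z.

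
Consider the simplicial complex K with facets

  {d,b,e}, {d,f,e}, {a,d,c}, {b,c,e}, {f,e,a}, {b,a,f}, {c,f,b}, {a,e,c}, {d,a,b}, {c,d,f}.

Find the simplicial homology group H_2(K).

We work with the vertex ordering a < b < c < d < e < f. The simplices of K, each written with vertices in increasing order, are:

  0-simplices (6): a, b, c, d, e, f
  1-simplices (15): ab, ac, ad, ae, af, bc, bd, be, bf, cd, ce, cf, de, df, ef
  2-simplices (10): abd, abf, acd, ace, aef, bce, bcf, bde, cdf, def

giving chain groups C_0 ≅ Z^6, C_1 ≅ Z^15, C_2 ≅ Z^10.

∂_1: C_1 → C_0 maps an edge to its endpoints' difference, ∂[p,q] = q − p.
As a 6×15 matrix over Z this has rank 5, with invariant factors (1,1,1,1,1).

The boundary map ∂_2: C_2 → C_1 maps a triangle to the signed sum of its edges. For instance
  ∂aef = ef − af + ae,
  ∂acd = cd − ad + ac.
The resulting 15×10 matrix has rank 10, and its Smith normal form has invariant factors (1,1,1,1,1,1,1,1,1,2).

Computing H_k = (kernel of ∂_k) / (image of ∂_{k+1}):

  H_2: rank ker ∂_2 − rank ∂_3 = (10 − 10) − 0 = 0, and there is no ∂_3, so H_2 ≅ 0.

H_2 = 0.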